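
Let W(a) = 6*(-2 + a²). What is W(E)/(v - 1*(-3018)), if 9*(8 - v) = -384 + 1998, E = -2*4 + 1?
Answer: 423/4270 ≈ 0.099063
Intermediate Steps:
E = -7 (E = -8 + 1 = -7)
v = -514/3 (v = 8 - (-384 + 1998)/9 = 8 - ⅑*1614 = 8 - 538/3 = -514/3 ≈ -171.33)
W(a) = -12 + 6*a²
W(E)/(v - 1*(-3018)) = (-12 + 6*(-7)²)/(-514/3 - 1*(-3018)) = (-12 + 6*49)/(-514/3 + 3018) = (-12 + 294)/(8540/3) = 282*(3/8540) = 423/4270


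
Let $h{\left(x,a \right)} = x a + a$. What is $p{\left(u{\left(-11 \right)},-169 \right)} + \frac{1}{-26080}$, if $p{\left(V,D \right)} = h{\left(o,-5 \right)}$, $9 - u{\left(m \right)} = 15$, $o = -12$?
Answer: $\frac{1434399}{26080} \approx 55.0$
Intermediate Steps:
$u{\left(m \right)} = -6$ ($u{\left(m \right)} = 9 - 15 = -6$)
$h{\left(x,a \right)} = a + a x$ ($h{\left(x,a \right)} = a x + a = a + a x$)
$p{\left(V,D \right)} = 55$ ($p{\left(V,D \right)} = - 5 \left(1 - 12\right) = \left(-5\right) \left(-11\right) = 55$)
$p{\left(u{\left(-11 \right)},-169 \right)} + \frac{1}{-26080} = 55 + \frac{1}{-26080} = 55 - \frac{1}{26080} = \frac{1434399}{26080}$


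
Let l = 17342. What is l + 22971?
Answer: 40313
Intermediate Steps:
l + 22971 = 17342 + 22971 = 40313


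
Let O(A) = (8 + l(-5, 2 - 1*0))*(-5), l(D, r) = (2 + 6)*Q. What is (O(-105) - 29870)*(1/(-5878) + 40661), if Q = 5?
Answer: -3598225649635/2939 ≈ -1.2243e+9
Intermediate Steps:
l(D, r) = 40 (l(D, r) = (2 + 6)*5 = 8*5 = 40)
O(A) = -240 (O(A) = (8 + 40)*(-5) = 48*(-5) = -240)
(O(-105) - 29870)*(1/(-5878) + 40661) = (-240 - 29870)*(1/(-5878) + 40661) = -30110*(-1/5878 + 40661) = -30110*239005357/5878 = -3598225649635/2939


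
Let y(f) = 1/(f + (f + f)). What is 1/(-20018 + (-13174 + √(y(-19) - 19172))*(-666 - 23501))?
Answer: 3629258856/1155524126747513969 + 24167*I*√62289885/5777620633737569845 ≈ 3.1408e-9 + 3.3013e-11*I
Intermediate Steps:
y(f) = 1/(3*f) (y(f) = 1/(f + 2*f) = 1/(3*f))
1/(-20018 + (-13174 + √(y(-19) - 19172))*(-666 - 23501)) = 1/(-20018 + (-13174 + √((⅓)/(-19) - 19172))*(-666 - 23501)) = 1/(-20018 + (-13174 + √((⅓)*(-1/19) - 19172))*(-24167)) = 1/(-20018 + (-13174 + √(-1/57 - 19172))*(-24167)) = 1/(-20018 + (-13174 + √(-1092805/57))*(-24167)) = 1/(-20018 + (-13174 + I*√62289885/57)*(-24167)) = 1/(-20018 + (318376058 - 24167*I*√62289885/57)) = 1/(318356040 - 24167*I*√62289885/57)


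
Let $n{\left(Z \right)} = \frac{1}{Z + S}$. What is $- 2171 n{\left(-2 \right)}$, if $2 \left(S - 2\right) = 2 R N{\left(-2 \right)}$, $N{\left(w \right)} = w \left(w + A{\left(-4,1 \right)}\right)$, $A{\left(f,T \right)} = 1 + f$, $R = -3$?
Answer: $\frac{2171}{30} \approx 72.367$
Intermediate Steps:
$N{\left(w \right)} = w \left(-3 + w\right)$ ($N{\left(w \right)} = w \left(w + \left(1 - 4\right)\right) = w \left(w - 3\right) = w \left(-3 + w\right)$)
$S = -28$ ($S = 2 + \frac{2 \left(-3\right) \left(- 2 \left(-3 - 2\right)\right)}{2} = 2 + \frac{\left(-6\right) \left(\left(-2\right) \left(-5\right)\right)}{2} = 2 + \frac{\left(-6\right) 10}{2} = 2 + \frac{1}{2} \left(-60\right) = 2 - 30 = -28$)
$n{\left(Z \right)} = \frac{1}{-28 + Z}$ ($n{\left(Z \right)} = \frac{1}{Z - 28} = \frac{1}{-28 + Z}$)
$- 2171 n{\left(-2 \right)} = - \frac{2171}{-28 - 2} = - \frac{2171}{-30} = \left(-2171\right) \left(- \frac{1}{30}\right) = \frac{2171}{30}$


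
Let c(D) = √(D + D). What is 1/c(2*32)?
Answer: √2/16 ≈ 0.088388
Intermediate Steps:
c(D) = √2*√D (c(D) = √(2*D) = √2*√D)
1/c(2*32) = 1/(√2*√(2*32)) = 1/(√2*√64) = 1/(√2*8) = 1/(8*√2) = √2/16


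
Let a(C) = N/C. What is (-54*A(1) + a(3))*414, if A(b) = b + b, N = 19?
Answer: -42090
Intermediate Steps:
a(C) = 19/C
A(b) = 2*b
(-54*A(1) + a(3))*414 = (-108 + 19/3)*414 = -305/3*414 = -42090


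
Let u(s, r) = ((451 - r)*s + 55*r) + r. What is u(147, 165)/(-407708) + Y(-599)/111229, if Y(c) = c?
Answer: -424875905/3239210938 ≈ -0.13117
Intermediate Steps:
u(s, r) = 56*r + s*(451 - r) (u(s, r) = (s*(451 - r) + 55*r) + r = (55*r + s*(451 - r)) + r = 56*r + s*(451 - r))
u(147, 165)/(-407708) + Y(-599)/111229 = (56*165 + 451*147 - 1*165*147)/(-407708) - 599/111229 = (9240 + 66297 - 24255)*(-1/407708) - 599*1/111229 = 51282*(-1/407708) - 599/111229 = -3663/29122 - 599/111229 = -424875905/3239210938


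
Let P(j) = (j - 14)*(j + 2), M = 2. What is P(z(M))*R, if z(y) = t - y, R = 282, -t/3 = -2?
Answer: -16920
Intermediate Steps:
t = 6 (t = -3*(-2) = 6)
z(y) = 6 - y
P(j) = (-14 + j)*(2 + j)
P(z(M))*R = (-28 + (6 - 1*2)² - 12*(6 - 1*2))*282 = (-28 + (6 - 2)² - 12*(6 - 2))*282 = (-28 + 4² - 12*4)*282 = (-28 + 16 - 48)*282 = -60*282 = -16920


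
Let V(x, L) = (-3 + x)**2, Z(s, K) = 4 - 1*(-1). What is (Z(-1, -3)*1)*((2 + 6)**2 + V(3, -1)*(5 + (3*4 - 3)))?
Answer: 320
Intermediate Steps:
Z(s, K) = 5 (Z(s, K) = 4 + 1 = 5)
(Z(-1, -3)*1)*((2 + 6)**2 + V(3, -1)*(5 + (3*4 - 3))) = (5*1)*((2 + 6)**2 + (-3 + 3)**2*(5 + (3*4 - 3))) = 5*(8**2 + 0**2*(5 + (12 - 3))) = 5*(64 + 0*(5 + 9)) = 5*(64 + 0*14) = 5*(64 + 0) = 5*64 = 320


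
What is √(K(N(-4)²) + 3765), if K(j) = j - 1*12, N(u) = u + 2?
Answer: 17*√13 ≈ 61.294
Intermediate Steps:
N(u) = 2 + u
K(j) = -12 + j (K(j) = j - 12 = -12 + j)
√(K(N(-4)²) + 3765) = √((-12 + (2 - 4)²) + 3765) = √((-12 + (-2)²) + 3765) = √((-12 + 4) + 3765) = √(-8 + 3765) = √3757 = 17*√13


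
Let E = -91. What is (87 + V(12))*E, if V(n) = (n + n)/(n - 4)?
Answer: -8190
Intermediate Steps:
V(n) = 2*n/(-4 + n) (V(n) = (2*n)/(-4 + n) = 2*n/(-4 + n))
(87 + V(12))*E = (87 + 2*12/(-4 + 12))*(-91) = (87 + 2*12/8)*(-91) = (87 + 2*12*(⅛))*(-91) = (87 + 3)*(-91) = 90*(-91) = -8190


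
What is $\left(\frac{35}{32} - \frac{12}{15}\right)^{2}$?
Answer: $\frac{2209}{25600} \approx 0.086289$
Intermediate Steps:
$\left(\frac{35}{32} - \frac{12}{15}\right)^{2} = \left(35 \cdot \frac{1}{32} - \frac{4}{5}\right)^{2} = \left(\frac{35}{32} - \frac{4}{5}\right)^{2} = \left(\frac{47}{160}\right)^{2} = \frac{2209}{25600}$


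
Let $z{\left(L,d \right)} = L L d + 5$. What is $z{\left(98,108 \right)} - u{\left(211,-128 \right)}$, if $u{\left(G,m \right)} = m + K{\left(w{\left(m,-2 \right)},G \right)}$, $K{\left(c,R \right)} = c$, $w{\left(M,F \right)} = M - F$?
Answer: $1037491$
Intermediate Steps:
$z{\left(L,d \right)} = 5 + d L^{2}$ ($z{\left(L,d \right)} = L^{2} d + 5 = d L^{2} + 5 = 5 + d L^{2}$)
$u{\left(G,m \right)} = 2 + 2 m$ ($u{\left(G,m \right)} = m + \left(m - -2\right) = m + \left(m + 2\right) = m + \left(2 + m\right) = 2 + 2 m$)
$z{\left(98,108 \right)} - u{\left(211,-128 \right)} = \left(5 + 108 \cdot 98^{2}\right) - \left(2 + 2 \left(-128\right)\right) = \left(5 + 108 \cdot 9604\right) - \left(2 - 256\right) = \left(5 + 1037232\right) - -254 = 1037237 + 254 = 1037491$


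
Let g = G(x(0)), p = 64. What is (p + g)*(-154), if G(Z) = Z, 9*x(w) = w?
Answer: -9856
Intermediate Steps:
x(w) = w/9
g = 0 (g = (⅑)*0 = 0)
(p + g)*(-154) = (64 + 0)*(-154) = 64*(-154) = -9856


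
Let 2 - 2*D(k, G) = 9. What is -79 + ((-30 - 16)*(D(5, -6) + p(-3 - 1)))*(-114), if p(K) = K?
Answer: -39409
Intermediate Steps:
D(k, G) = -7/2 (D(k, G) = 1 - ½*9 = 1 - 9/2 = -7/2)
-79 + ((-30 - 16)*(D(5, -6) + p(-3 - 1)))*(-114) = -79 + ((-30 - 16)*(-7/2 + (-3 - 1)))*(-114) = -79 - 46*(-7/2 - 4)*(-114) = -79 - 46*(-15/2)*(-114) = -79 + 345*(-114) = -79 - 39330 = -39409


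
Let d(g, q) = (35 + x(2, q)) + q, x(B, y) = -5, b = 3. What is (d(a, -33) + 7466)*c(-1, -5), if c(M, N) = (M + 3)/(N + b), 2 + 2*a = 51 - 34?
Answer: -7463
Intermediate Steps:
a = 15/2 (a = -1 + (51 - 34)/2 = -1 + (½)*17 = -1 + 17/2 = 15/2 ≈ 7.5000)
c(M, N) = (3 + M)/(3 + N) (c(M, N) = (M + 3)/(N + 3) = (3 + M)/(3 + N))
d(g, q) = 30 + q (d(g, q) = (35 - 5) + q = 30 + q)
(d(a, -33) + 7466)*c(-1, -5) = ((30 - 33) + 7466)*((3 - 1)/(3 - 5)) = (-3 + 7466)*(2/(-2)) = 7463*(-½*2) = 7463*(-1) = -7463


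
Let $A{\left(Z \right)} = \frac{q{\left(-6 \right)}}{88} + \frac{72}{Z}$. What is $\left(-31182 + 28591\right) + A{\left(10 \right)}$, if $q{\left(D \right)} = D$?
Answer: $- \frac{568451}{220} \approx -2583.9$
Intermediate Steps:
$A{\left(Z \right)} = - \frac{3}{44} + \frac{72}{Z}$ ($A{\left(Z \right)} = - \frac{6}{88} + \frac{72}{Z} = \left(-6\right) \frac{1}{88} + \frac{72}{Z} = - \frac{3}{44} + \frac{72}{Z}$)
$\left(-31182 + 28591\right) + A{\left(10 \right)} = \left(-31182 + 28591\right) - \left(\frac{3}{44} - \frac{72}{10}\right) = -2591 + \left(- \frac{3}{44} + 72 \cdot \frac{1}{10}\right) = -2591 + \left(- \frac{3}{44} + \frac{36}{5}\right) = -2591 + \frac{1569}{220} = - \frac{568451}{220}$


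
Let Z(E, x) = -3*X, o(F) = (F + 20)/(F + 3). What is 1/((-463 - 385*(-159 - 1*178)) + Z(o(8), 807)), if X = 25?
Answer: 1/129207 ≈ 7.7395e-6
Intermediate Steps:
o(F) = (20 + F)/(3 + F)
Z(E, x) = -75 (Z(E, x) = -3*25 = -75)
1/((-463 - 385*(-159 - 1*178)) + Z(o(8), 807)) = 1/((-463 - 385*(-159 - 1*178)) - 75) = 1/((-463 - 385*(-159 - 178)) - 75) = 1/((-463 - 385*(-337)) - 75) = 1/((-463 + 129745) - 75) = 1/(129282 - 75) = 1/129207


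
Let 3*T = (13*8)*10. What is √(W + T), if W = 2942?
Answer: √29598/3 ≈ 57.347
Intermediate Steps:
T = 1040/3 (T = ((13*8)*10)/3 = (104*10)/3 = (⅓)*1040 = 1040/3 ≈ 346.67)
√(W + T) = √(2942 + 1040/3) = √(9866/3) = √29598/3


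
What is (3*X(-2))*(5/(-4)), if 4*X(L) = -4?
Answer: 15/4 ≈ 3.7500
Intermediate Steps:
X(L) = -1 (X(L) = (1/4)*(-4) = -1)
(3*X(-2))*(5/(-4)) = (3*(-1))*(5/(-4)) = -15*(-1)/4 = -3*(-5/4) = 15/4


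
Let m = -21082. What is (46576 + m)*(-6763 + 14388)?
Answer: 194391750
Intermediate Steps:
(46576 + m)*(-6763 + 14388) = (46576 - 21082)*(-6763 + 14388) = 25494*7625 = 194391750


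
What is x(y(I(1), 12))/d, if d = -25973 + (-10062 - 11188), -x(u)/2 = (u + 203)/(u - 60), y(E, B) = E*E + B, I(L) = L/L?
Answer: -16/82203 ≈ -0.00019464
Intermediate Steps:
I(L) = 1
y(E, B) = B + E² (y(E, B) = E² + B = B + E²)
x(u) = -2*(203 + u)/(-60 + u) (x(u) = -2*(u + 203)/(u - 60) = -2*(203 + u)/(-60 + u))
d = -47223 (d = -25973 - 21250 = -47223)
x(y(I(1), 12))/d = (2*(-203 - (12 + 1²))/(-60 + (12 + 1²)))/(-47223) = (2*(-203 - (12 + 1))/(-60 + (12 + 1)))*(-1/47223) = (2*(-203 - 1*13)/(-60 + 13))*(-1/47223) = (2*(-203 - 13)/(-47))*(-1/47223) = (2*(-1/47)*(-216))*(-1/47223) = (432/47)*(-1/47223) = -16/82203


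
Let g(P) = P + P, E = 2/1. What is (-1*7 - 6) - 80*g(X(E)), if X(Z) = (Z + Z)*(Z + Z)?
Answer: -2573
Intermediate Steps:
E = 2 (E = 2*1 = 2)
X(Z) = 4*Z**2 (X(Z) = (2*Z)*(2*Z) = 4*Z**2)
g(P) = 2*P
(-1*7 - 6) - 80*g(X(E)) = (-1*7 - 6) - 160*4*2**2 = (-7 - 6) - 160*4*4 = -13 - 160*16 = -13 - 80*32 = -13 - 2560 = -2573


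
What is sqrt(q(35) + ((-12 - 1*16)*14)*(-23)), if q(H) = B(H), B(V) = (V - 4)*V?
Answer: sqrt(10101) ≈ 100.50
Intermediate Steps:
B(V) = V*(-4 + V) (B(V) = (-4 + V)*V = V*(-4 + V))
q(H) = H*(-4 + H)
sqrt(q(35) + ((-12 - 1*16)*14)*(-23)) = sqrt(35*(-4 + 35) + ((-12 - 1*16)*14)*(-23)) = sqrt(35*31 + ((-12 - 16)*14)*(-23)) = sqrt(1085 - 28*14*(-23)) = sqrt(1085 - 392*(-23)) = sqrt(1085 + 9016) = sqrt(10101)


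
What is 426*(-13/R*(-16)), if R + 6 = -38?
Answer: -22152/11 ≈ -2013.8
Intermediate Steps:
R = -44 (R = -6 - 38 = -44)
426*(-13/R*(-16)) = 426*(-13/(-44)*(-16)) = 426*(-13*(-1/44)*(-16)) = 426*((13/44)*(-16)) = 426*(-52/11) = -22152/11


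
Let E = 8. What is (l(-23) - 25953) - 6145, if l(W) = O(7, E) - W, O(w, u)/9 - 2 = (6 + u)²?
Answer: -30293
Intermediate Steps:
O(w, u) = 18 + 9*(6 + u)²
l(W) = 1782 - W (l(W) = (18 + 9*(6 + 8)²) - W = (18 + 9*14²) - W = (18 + 9*196) - W = (18 + 1764) - W = 1782 - W)
(l(-23) - 25953) - 6145 = ((1782 - 1*(-23)) - 25953) - 6145 = ((1782 + 23) - 25953) - 6145 = (1805 - 25953) - 6145 = -24148 - 6145 = -30293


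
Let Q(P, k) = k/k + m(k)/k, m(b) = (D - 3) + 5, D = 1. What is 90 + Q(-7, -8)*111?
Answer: 1275/8 ≈ 159.38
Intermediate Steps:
m(b) = 3 (m(b) = (1 - 3) + 5 = -2 + 5 = 3)
Q(P, k) = 1 + 3/k (Q(P, k) = k/k + 3/k = 1 + 3/k)
90 + Q(-7, -8)*111 = 90 + ((3 - 8)/(-8))*111 = 90 - ⅛*(-5)*111 = 90 + (5/8)*111 = 90 + 555/8 = 1275/8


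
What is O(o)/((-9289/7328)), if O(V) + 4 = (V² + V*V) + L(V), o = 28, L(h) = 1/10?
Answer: -57308624/46445 ≈ -1233.9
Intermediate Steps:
L(h) = ⅒
O(V) = -39/10 + 2*V² (O(V) = -4 + ((V² + V*V) + ⅒) = -4 + ((V² + V²) + ⅒) = -4 + (2*V² + ⅒) = -4 + (⅒ + 2*V²) = -39/10 + 2*V²)
O(o)/((-9289/7328)) = (-39/10 + 2*28²)/((-9289/7328)) = (-39/10 + 2*784)/((-9289*1/7328)) = (-39/10 + 1568)/(-9289/7328) = (15641/10)*(-7328/9289) = -57308624/46445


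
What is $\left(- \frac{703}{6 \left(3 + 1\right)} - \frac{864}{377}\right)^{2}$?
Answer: $\frac{81662778289}{81866304} \approx 997.51$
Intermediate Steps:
$\left(- \frac{703}{6 \left(3 + 1\right)} - \frac{864}{377}\right)^{2} = \left(- \frac{703}{6 \cdot 4} - \frac{864}{377}\right)^{2} = \left(- \frac{703}{24} - \frac{864}{377}\right)^{2} = \left(- \frac{285767}{9048}\right)^{2} = \frac{81662778289}{81866304}$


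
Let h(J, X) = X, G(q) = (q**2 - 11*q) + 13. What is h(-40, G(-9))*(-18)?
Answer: -3474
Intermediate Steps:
G(q) = 13 + q**2 - 11*q
h(-40, G(-9))*(-18) = (13 + (-9)**2 - 11*(-9))*(-18) = (13 + 81 + 99)*(-18) = 193*(-18) = -3474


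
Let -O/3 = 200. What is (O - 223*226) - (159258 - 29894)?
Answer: -180362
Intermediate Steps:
O = -600 (O = -3*200 = -600)
(O - 223*226) - (159258 - 29894) = (-600 - 223*226) - (159258 - 29894) = (-600 - 50398) - 1*129364 = -50998 - 129364 = -180362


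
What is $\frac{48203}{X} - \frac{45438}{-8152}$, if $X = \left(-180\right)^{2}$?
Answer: $\frac{233142757}{33015600} \approx 7.0616$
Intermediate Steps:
$X = 32400$
$\frac{48203}{X} - \frac{45438}{-8152} = \frac{48203}{32400} - \frac{45438}{-8152} = 48203 \cdot \frac{1}{32400} - - \frac{22719}{4076} = \frac{48203}{32400} + \frac{22719}{4076} = \frac{233142757}{33015600}$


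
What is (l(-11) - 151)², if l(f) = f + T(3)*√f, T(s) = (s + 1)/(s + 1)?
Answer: (162 - I*√11)² ≈ 26233.0 - 1074.6*I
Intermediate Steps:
T(s) = 1 (T(s) = (1 + s)/(1 + s) = 1)
l(f) = f + √f (l(f) = f + 1*√f = f + √f)
(l(-11) - 151)² = ((-11 + √(-11)) - 151)² = ((-11 + I*√11) - 151)² = (-162 + I*√11)²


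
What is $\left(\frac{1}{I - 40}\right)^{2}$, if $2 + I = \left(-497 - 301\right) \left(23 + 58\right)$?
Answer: $\frac{1}{4183502400} \approx 2.3903 \cdot 10^{-10}$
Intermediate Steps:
$I = -64640$ ($I = -2 + \left(-497 - 301\right) \left(23 + 58\right) = -2 - 64638 = -64640$)
$\left(\frac{1}{I - 40}\right)^{2} = \left(\frac{1}{-64640 - 40}\right)^{2} = \left(\frac{1}{-64680}\right)^{2} = \left(- \frac{1}{64680}\right)^{2} = \frac{1}{4183502400}$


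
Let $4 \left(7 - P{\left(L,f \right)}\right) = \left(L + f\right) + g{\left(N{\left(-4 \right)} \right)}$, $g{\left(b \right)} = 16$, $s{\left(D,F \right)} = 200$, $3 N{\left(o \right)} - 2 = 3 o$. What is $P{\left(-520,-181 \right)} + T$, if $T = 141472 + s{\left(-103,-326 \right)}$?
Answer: $\frac{567401}{4} \approx 1.4185 \cdot 10^{5}$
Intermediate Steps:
$N{\left(o \right)} = \frac{2}{3} + o$ ($N{\left(o \right)} = \frac{2}{3} + \frac{3 o}{3} = \frac{2}{3} + o$)
$T = 141672$ ($T = 141472 + 200 = 141672$)
$P{\left(L,f \right)} = 3 - \frac{L}{4} - \frac{f}{4}$ ($P{\left(L,f \right)} = 7 - \frac{\left(L + f\right) + 16}{4} = 7 - \frac{16 + L + f}{4} = 7 - \left(4 + \frac{L}{4} + \frac{f}{4}\right) = 3 - \frac{L}{4} - \frac{f}{4}$)
$P{\left(-520,-181 \right)} + T = \left(3 - -130 - - \frac{181}{4}\right) + 141672 = \left(3 + 130 + \frac{181}{4}\right) + 141672 = \frac{713}{4} + 141672 = \frac{567401}{4}$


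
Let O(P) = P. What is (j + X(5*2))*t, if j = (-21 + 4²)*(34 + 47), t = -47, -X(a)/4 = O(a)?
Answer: 20915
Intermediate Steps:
X(a) = -4*a
j = -405 (j = (-21 + 16)*81 = -5*81 = -405)
(j + X(5*2))*t = (-405 - 20*2)*(-47) = (-405 - 4*10)*(-47) = (-405 - 40)*(-47) = -445*(-47) = 20915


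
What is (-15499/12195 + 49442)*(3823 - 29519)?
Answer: -15492881339936/12195 ≈ -1.2704e+9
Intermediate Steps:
(-15499/12195 + 49442)*(3823 - 29519) = (-15499*1/12195 + 49442)*(-25696) = (-15499/12195 + 49442)*(-25696) = (602929691/12195)*(-25696) = -15492881339936/12195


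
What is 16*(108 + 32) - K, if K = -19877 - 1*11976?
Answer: 34093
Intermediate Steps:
K = -31853 (K = -19877 - 11976 = -31853)
16*(108 + 32) - K = 16*(108 + 32) - 1*(-31853) = 16*140 + 31853 = 2240 + 31853 = 34093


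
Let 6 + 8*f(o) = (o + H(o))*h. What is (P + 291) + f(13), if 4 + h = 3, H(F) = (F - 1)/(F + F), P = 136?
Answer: 44155/104 ≈ 424.57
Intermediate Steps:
H(F) = (-1 + F)/(2*F) (H(F) = (-1 + F)/((2*F)) = (-1 + F)*(1/(2*F)) = (-1 + F)/(2*F))
h = -1 (h = -4 + 3 = -1)
f(o) = -¾ - o/8 - (-1 + o)/(16*o) (f(o) = -¾ + ((o + (-1 + o)/(2*o))*(-1))/8 = -¾ + (-o - (-1 + o)/(2*o))/8 = -¾ + (-o/8 - (-1 + o)/(16*o)) = -¾ - o/8 - (-1 + o)/(16*o))
(P + 291) + f(13) = (136 + 291) + (-13/16 - ⅛*13 + (1/16)/13) = 427 + (-13/16 - 13/8 + (1/16)*(1/13)) = 427 + (-13/16 - 13/8 + 1/208) = 427 - 253/104 = 44155/104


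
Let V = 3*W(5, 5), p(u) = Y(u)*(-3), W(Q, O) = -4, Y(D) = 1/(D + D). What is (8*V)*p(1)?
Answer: 144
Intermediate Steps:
Y(D) = 1/(2*D)
p(u) = -3/(2*u) (p(u) = (1/(2*u))*(-3) = -3/(2*u))
V = -12 (V = 3*(-4) = -12)
(8*V)*p(1) = (8*(-12))*(-3/2/1) = -(-144) = -96*(-3/2) = 144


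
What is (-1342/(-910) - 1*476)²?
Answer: 46616696281/207025 ≈ 2.2517e+5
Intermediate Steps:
(-1342/(-910) - 1*476)² = (-1342*(-1/910) - 476)² = (671/455 - 476)² = (-215909/455)² = 46616696281/207025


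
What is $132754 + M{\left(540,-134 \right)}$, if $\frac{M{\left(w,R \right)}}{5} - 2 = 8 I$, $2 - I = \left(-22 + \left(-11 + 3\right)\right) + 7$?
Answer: $133764$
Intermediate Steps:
$I = 25$ ($I = 2 - \left(\left(-22 + \left(-11 + 3\right)\right) + 7\right) = 2 - \left(\left(-22 - 8\right) + 7\right) = 2 - \left(-30 + 7\right) = 2 - -23 = 2 + 23 = 25$)
$M{\left(w,R \right)} = 1010$ ($M{\left(w,R \right)} = 10 + 5 \cdot 8 \cdot 25 = 10 + 5 \cdot 200 = 10 + 1000 = 1010$)
$132754 + M{\left(540,-134 \right)} = 132754 + 1010 = 133764$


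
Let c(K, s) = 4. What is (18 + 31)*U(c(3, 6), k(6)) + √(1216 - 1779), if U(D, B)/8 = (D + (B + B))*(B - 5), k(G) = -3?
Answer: 6272 + I*√563 ≈ 6272.0 + 23.728*I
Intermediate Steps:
U(D, B) = 8*(-5 + B)*(D + 2*B) (U(D, B) = 8*((D + (B + B))*(B - 5)) = 8*((D + 2*B)*(-5 + B)) = 8*((-5 + B)*(D + 2*B)) = 8*(-5 + B)*(D + 2*B))
(18 + 31)*U(c(3, 6), k(6)) + √(1216 - 1779) = (18 + 31)*(-80*(-3) - 40*4 + 16*(-3)² + 8*(-3)*4) + √(1216 - 1779) = 49*(240 - 160 + 16*9 - 96) + √(-563) = 49*(240 - 160 + 144 - 96) + I*√563 = 49*128 + I*√563 = 6272 + I*√563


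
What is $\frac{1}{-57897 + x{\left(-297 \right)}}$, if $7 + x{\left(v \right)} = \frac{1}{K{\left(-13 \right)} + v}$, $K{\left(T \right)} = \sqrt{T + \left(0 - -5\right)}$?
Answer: $- \frac{5108117465}{295780450890849} + \frac{2 i \sqrt{2}}{295780450890849} \approx -1.727 \cdot 10^{-5} + 9.5626 \cdot 10^{-15} i$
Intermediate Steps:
$K{\left(T \right)} = \sqrt{5 + T}$ ($K{\left(T \right)} = \sqrt{T + \left(0 + 5\right)} = \sqrt{T + 5} = \sqrt{5 + T}$)
$x{\left(v \right)} = -7 + \frac{1}{v + 2 i \sqrt{2}}$ ($x{\left(v \right)} = -7 + \frac{1}{\sqrt{5 - 13} + v} = -7 + \frac{1}{\sqrt{-8} + v} = -7 + \frac{1}{2 i \sqrt{2} + v} = -7 + \frac{1}{v + 2 i \sqrt{2}}$)
$\frac{1}{-57897 + x{\left(-297 \right)}} = \frac{1}{-57897 + \frac{1 - -2079 - 14 i \sqrt{2}}{-297 + 2 i \sqrt{2}}} = \frac{1}{-57897 + \frac{1 + 2079 - 14 i \sqrt{2}}{-297 + 2 i \sqrt{2}}} = \frac{1}{-57897 + \frac{2080 - 14 i \sqrt{2}}{-297 + 2 i \sqrt{2}}}$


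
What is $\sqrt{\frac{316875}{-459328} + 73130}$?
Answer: $\frac{\sqrt{241077868493405}}{57416} \approx 270.42$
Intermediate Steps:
$\sqrt{\frac{316875}{-459328} + 73130} = \sqrt{316875 \left(- \frac{1}{459328}\right) + 73130} = \sqrt{- \frac{316875}{459328} + 73130} = \sqrt{\frac{33590339765}{459328}} = \frac{\sqrt{241077868493405}}{57416}$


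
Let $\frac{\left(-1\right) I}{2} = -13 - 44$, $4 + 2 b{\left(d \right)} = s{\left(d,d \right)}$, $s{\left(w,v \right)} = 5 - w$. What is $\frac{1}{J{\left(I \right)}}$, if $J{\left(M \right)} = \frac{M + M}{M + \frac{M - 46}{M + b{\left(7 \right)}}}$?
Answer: $\frac{6361}{12654} \approx 0.50269$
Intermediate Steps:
$b{\left(d \right)} = \frac{1}{2} - \frac{d}{2}$ ($b{\left(d \right)} = -2 + \frac{5 - d}{2} = -2 - \left(- \frac{5}{2} + \frac{d}{2}\right) = \frac{1}{2} - \frac{d}{2}$)
$I = 114$ ($I = - 2 \left(-13 - 44\right) = \left(-2\right) \left(-57\right) = 114$)
$J{\left(M \right)} = \frac{2 M}{M + \frac{-46 + M}{-3 + M}}$ ($J{\left(M \right)} = \frac{M + M}{M + \frac{M - 46}{M + \left(\frac{1}{2} - \frac{7}{2}\right)}} = \frac{2 M}{M + \frac{-46 + M}{M + \left(\frac{1}{2} - \frac{7}{2}\right)}} = \frac{2 M}{M + \frac{-46 + M}{M - 3}} = \frac{2 M}{M + \frac{-46 + M}{-3 + M}}$)
$\frac{1}{J{\left(I \right)}} = \frac{1}{2 \cdot 114 \frac{1}{-46 + 114^{2} - 228} \left(-3 + 114\right)} = \frac{1}{2 \cdot 114 \frac{1}{-46 + 12996 - 228} \cdot 111} = \frac{1}{2 \cdot 114 \cdot \frac{1}{12722} \cdot 111} = \frac{1}{\frac{12654}{6361}} = \frac{6361}{12654}$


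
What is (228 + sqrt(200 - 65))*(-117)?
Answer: -26676 - 351*sqrt(15) ≈ -28035.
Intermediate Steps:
(228 + sqrt(200 - 65))*(-117) = (228 + sqrt(135))*(-117) = (228 + 3*sqrt(15))*(-117) = -26676 - 351*sqrt(15)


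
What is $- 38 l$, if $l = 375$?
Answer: $-14250$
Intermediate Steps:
$- 38 l = \left(-38\right) 375 = -14250$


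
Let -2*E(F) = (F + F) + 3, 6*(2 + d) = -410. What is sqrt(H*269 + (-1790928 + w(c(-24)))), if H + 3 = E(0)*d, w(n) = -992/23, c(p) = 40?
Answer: I*sqrt(3731351502)/46 ≈ 1327.9*I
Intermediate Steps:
d = -211/3 (d = -2 + (1/6)*(-410) = -2 - 205/3 = -211/3 ≈ -70.333)
w(n) = -992/23 (w(n) = -992*1/23 = -992/23)
E(F) = -3/2 - F (E(F) = -((F + F) + 3)/2 = -(2*F + 3)/2 = -(3 + 2*F)/2 = -3/2 - F)
H = 205/2 (H = -3 + (-3/2 - 1*0)*(-211/3) = -3 + (-3/2 + 0)*(-211/3) = -3 - 3/2*(-211/3) = -3 + 211/2 = 205/2 ≈ 102.50)
sqrt(H*269 + (-1790928 + w(c(-24)))) = sqrt((205/2)*269 + (-1790928 - 992/23)) = sqrt(55145/2 - 41192336/23) = sqrt(-81116337/46) = I*sqrt(3731351502)/46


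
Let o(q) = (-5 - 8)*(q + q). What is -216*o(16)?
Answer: 89856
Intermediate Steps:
o(q) = -26*q
-216*o(16) = -(-5616)*16 = -216*(-416) = 89856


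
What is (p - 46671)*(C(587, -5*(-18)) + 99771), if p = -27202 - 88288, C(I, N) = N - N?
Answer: -16178965131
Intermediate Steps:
C(I, N) = 0
p = -115490
(p - 46671)*(C(587, -5*(-18)) + 99771) = (-115490 - 46671)*(0 + 99771) = -162161*99771 = -16178965131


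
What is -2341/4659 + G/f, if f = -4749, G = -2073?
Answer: -486434/7375197 ≈ -0.065955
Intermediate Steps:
-2341/4659 + G/f = -2341/4659 - 2073/(-4749) = -2341*1/4659 - 2073*(-1/4749) = -2341/4659 + 691/1583 = -486434/7375197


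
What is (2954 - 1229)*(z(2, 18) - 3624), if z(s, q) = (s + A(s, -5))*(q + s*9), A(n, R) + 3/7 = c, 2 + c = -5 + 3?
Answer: -44815500/7 ≈ -6.4022e+6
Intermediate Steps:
c = -4 (c = -2 + (-5 + 3) = -2 - 2 = -4)
A(n, R) = -31/7 (A(n, R) = -3/7 - 4 = -31/7)
z(s, q) = (-31/7 + s)*(q + 9*s) (z(s, q) = (s - 31/7)*(q + s*9) = (-31/7 + s)*(q + 9*s))
(2954 - 1229)*(z(2, 18) - 3624) = (2954 - 1229)*((9*2² - 279/7*2 - 31/7*18 + 18*2) - 3624) = 1725*((9*4 - 558/7 - 558/7 + 36) - 3624) = 1725*((36 - 558/7 - 558/7 + 36) - 3624) = 1725*(-612/7 - 3624) = 1725*(-25980/7) = -44815500/7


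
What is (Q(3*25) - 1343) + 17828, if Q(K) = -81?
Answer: 16404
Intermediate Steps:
(Q(3*25) - 1343) + 17828 = (-81 - 1343) + 17828 = -1424 + 17828 = 16404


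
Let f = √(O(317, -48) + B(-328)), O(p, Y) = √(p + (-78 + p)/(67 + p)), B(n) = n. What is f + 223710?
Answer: 223710 + √(-47232 + 3*√731802)/12 ≈ 2.2371e+5 + 17.612*I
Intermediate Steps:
O(p, Y) = √(p + (-78 + p)/(67 + p))
f = √(-328 + √731802/48) (f = √(√((-78 + 317 + 317*(67 + 317))/(67 + 317)) - 328) = √(√((-78 + 317 + 317*384)/384) - 328) = √(√((-78 + 317 + 121728)/384) - 328) = √(√((1/384)*121967) - 328) = √(√(121967/384) - 328) = √(√731802/48 - 328) = √(-328 + √731802/48) ≈ 17.612*I)
f + 223710 = √(-47232 + 3*√731802)/12 + 223710 = 223710 + √(-47232 + 3*√731802)/12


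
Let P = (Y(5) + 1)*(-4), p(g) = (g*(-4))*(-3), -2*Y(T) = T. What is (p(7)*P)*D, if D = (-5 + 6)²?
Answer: 504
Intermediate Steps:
Y(T) = -T/2
p(g) = 12*g (p(g) = -4*g*(-3) = 12*g)
D = 1 (D = 1² = 1)
P = 6 (P = (-½*5 + 1)*(-4) = (-5/2 + 1)*(-4) = -3/2*(-4) = 6)
(p(7)*P)*D = ((12*7)*6)*1 = (84*6)*1 = 504*1 = 504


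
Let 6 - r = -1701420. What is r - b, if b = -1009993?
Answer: 2711419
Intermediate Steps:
r = 1701426 (r = 6 - 1*(-1701420) = 6 + 1701420 = 1701426)
r - b = 1701426 - 1*(-1009993) = 1701426 + 1009993 = 2711419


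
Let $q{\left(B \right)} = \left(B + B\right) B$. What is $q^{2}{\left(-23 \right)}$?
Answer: $1119364$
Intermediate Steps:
$q{\left(B \right)} = 2 B^{2}$ ($q{\left(B \right)} = 2 B B = 2 B^{2}$)
$q^{2}{\left(-23 \right)} = \left(2 \left(-23\right)^{2}\right)^{2} = \left(2 \cdot 529\right)^{2} = 1058^{2} = 1119364$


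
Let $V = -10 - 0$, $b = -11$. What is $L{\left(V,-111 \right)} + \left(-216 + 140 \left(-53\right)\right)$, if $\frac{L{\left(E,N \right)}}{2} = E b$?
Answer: $-7416$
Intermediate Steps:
$V = -10$ ($V = -10 + 0 = -10$)
$L{\left(E,N \right)} = - 22 E$ ($L{\left(E,N \right)} = 2 E \left(-11\right) = 2 \left(- 11 E\right) = - 22 E$)
$L{\left(V,-111 \right)} + \left(-216 + 140 \left(-53\right)\right) = \left(-22\right) \left(-10\right) + \left(-216 + 140 \left(-53\right)\right) = 220 - 7636 = -7416$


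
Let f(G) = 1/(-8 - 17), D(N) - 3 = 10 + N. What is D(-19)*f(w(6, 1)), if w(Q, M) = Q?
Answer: 6/25 ≈ 0.24000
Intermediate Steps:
D(N) = 13 + N (D(N) = 3 + (10 + N) = 13 + N)
f(G) = -1/25 (f(G) = 1/(-25) = -1/25)
D(-19)*f(w(6, 1)) = (13 - 19)*(-1/25) = -6*(-1/25) = 6/25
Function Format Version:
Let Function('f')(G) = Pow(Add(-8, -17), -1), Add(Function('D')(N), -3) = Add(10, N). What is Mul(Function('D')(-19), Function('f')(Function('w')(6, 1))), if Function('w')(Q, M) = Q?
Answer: Rational(6, 25) ≈ 0.24000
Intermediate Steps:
Function('D')(N) = Add(13, N) (Function('D')(N) = Add(3, Add(10, N)) = Add(13, N))
Function('f')(G) = Rational(-1, 25) (Function('f')(G) = Pow(-25, -1) = Rational(-1, 25))
Mul(Function('D')(-19), Function('f')(Function('w')(6, 1))) = Mul(Add(13, -19), Rational(-1, 25)) = Mul(-6, Rational(-1, 25)) = Rational(6, 25)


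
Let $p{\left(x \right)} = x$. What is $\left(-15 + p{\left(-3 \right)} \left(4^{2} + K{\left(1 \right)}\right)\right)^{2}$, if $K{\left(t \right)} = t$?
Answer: $4356$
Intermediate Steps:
$\left(-15 + p{\left(-3 \right)} \left(4^{2} + K{\left(1 \right)}\right)\right)^{2} = \left(-15 - 3 \left(4^{2} + 1\right)\right)^{2} = \left(-15 - 3 \left(16 + 1\right)\right)^{2} = \left(-15 - 51\right)^{2} = \left(-66\right)^{2} = 4356$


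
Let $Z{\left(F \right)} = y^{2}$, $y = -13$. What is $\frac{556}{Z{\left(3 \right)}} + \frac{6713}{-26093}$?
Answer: $\frac{13373211}{4409717} \approx 3.0327$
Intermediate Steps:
$Z{\left(F \right)} = 169$ ($Z{\left(F \right)} = \left(-13\right)^{2} = 169$)
$\frac{556}{Z{\left(3 \right)}} + \frac{6713}{-26093} = \frac{556}{169} + \frac{6713}{-26093} = 556 \cdot \frac{1}{169} + 6713 \left(- \frac{1}{26093}\right) = \frac{556}{169} - \frac{6713}{26093} = \frac{13373211}{4409717}$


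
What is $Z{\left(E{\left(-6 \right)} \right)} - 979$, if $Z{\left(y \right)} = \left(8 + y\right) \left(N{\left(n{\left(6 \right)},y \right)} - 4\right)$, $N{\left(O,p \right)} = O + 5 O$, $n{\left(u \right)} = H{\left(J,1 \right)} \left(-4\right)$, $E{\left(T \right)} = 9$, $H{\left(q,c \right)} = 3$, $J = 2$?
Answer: $-2271$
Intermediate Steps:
$n{\left(u \right)} = -12$ ($n{\left(u \right)} = 3 \left(-4\right) = -12$)
$N{\left(O,p \right)} = 6 O$
$Z{\left(y \right)} = -608 - 76 y$ ($Z{\left(y \right)} = \left(8 + y\right) \left(6 \left(-12\right) - 4\right) = \left(8 + y\right) \left(-72 - 4\right) = \left(8 + y\right) \left(-76\right) = -608 - 76 y$)
$Z{\left(E{\left(-6 \right)} \right)} - 979 = \left(-608 - 684\right) - 979 = -1292 - 979 = -2271$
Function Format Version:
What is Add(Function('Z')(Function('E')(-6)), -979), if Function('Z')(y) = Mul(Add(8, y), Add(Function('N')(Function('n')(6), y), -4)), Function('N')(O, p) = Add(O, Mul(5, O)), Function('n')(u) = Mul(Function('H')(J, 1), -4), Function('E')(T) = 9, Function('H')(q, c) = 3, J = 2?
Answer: -2271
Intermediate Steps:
Function('n')(u) = -12 (Function('n')(u) = Mul(3, -4) = -12)
Function('N')(O, p) = Mul(6, O)
Function('Z')(y) = Add(-608, Mul(-76, y)) (Function('Z')(y) = Mul(Add(8, y), Add(Mul(6, -12), -4)) = Mul(Add(8, y), Add(-72, -4)) = Mul(Add(8, y), -76) = Add(-608, Mul(-76, y)))
Add(Function('Z')(Function('E')(-6)), -979) = Add(Add(-608, Mul(-76, 9)), -979) = Add(Add(-608, -684), -979) = Add(-1292, -979) = -2271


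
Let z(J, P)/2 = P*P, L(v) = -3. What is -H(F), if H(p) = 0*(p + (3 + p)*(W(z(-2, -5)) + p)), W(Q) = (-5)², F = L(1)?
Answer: 0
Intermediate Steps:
z(J, P) = 2*P² (z(J, P) = 2*(P*P) = 2*P²)
F = -3
W(Q) = 25
H(p) = 0 (H(p) = 0*(p + (3 + p)*(25 + p)) = 0)
-H(F) = -1*0 = 0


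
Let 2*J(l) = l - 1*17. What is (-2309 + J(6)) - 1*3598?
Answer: -11825/2 ≈ -5912.5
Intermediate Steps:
J(l) = -17/2 + l/2 (J(l) = (l - 1*17)/2 = (l - 17)/2 = (-17 + l)/2 = -17/2 + l/2)
(-2309 + J(6)) - 1*3598 = (-2309 + (-17/2 + (1/2)*6)) - 1*3598 = (-2309 + (-17/2 + 3)) - 3598 = (-2309 - 11/2) - 3598 = -4629/2 - 3598 = -11825/2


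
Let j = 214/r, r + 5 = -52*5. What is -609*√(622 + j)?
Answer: -23142*√30210/265 ≈ -15179.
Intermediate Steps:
r = -265 (r = -5 - 52*5 = -5 - 260 = -265)
j = -214/265 (j = 214/(-265) = 214*(-1/265) = -214/265 ≈ -0.80755)
-609*√(622 + j) = -609*√(622 - 214/265) = -23142*√30210/265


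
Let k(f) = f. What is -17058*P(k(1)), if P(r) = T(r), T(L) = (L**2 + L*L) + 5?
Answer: -119406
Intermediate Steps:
T(L) = 5 + 2*L**2 (T(L) = (L**2 + L**2) + 5 = 2*L**2 + 5 = 5 + 2*L**2)
P(r) = 5 + 2*r**2
-17058*P(k(1)) = -17058*(5 + 2*1**2) = -17058*(5 + 2*1) = -17058*(5 + 2) = -17058*7 = -119406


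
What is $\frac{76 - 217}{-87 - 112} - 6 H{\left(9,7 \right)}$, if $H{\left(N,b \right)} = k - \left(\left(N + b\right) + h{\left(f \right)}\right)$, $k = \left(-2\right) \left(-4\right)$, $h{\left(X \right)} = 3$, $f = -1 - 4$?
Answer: $\frac{13275}{199} \approx 66.708$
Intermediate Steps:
$f = -5$ ($f = -1 - 4 = -5$)
$k = 8$
$H{\left(N,b \right)} = 5 - N - b$ ($H{\left(N,b \right)} = 8 - \left(\left(N + b\right) + 3\right) = 8 - \left(3 + N + b\right) = 5 - N - b$)
$\frac{76 - 217}{-87 - 112} - 6 H{\left(9,7 \right)} = \frac{76 - 217}{-87 - 112} - 6 \left(5 - 9 - 7\right) = - \frac{141}{-199} - 6 \left(5 - 9 - 7\right) = \left(-141\right) \left(- \frac{1}{199}\right) - -66 = \frac{141}{199} + 66 = \frac{13275}{199}$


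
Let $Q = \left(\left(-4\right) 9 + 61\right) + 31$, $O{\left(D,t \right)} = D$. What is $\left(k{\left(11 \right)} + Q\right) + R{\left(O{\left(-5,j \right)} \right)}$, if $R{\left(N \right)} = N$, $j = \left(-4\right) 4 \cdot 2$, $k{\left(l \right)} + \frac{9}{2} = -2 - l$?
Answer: $\frac{67}{2} \approx 33.5$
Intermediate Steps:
$k{\left(l \right)} = - \frac{13}{2} - l$ ($k{\left(l \right)} = - \frac{9}{2} - \left(2 + l\right) = - \frac{13}{2} - l$)
$j = -32$ ($j = \left(-16\right) 2 = -32$)
$Q = 56$ ($Q = \left(-36 + 61\right) + 31 = 25 + 31 = 56$)
$\left(k{\left(11 \right)} + Q\right) + R{\left(O{\left(-5,j \right)} \right)} = \left(\left(- \frac{13}{2} - 11\right) + 56\right) - 5 = \left(- \frac{35}{2} + 56\right) - 5 = \frac{77}{2} - 5 = \frac{67}{2}$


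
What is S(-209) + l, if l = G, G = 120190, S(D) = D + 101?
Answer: 120082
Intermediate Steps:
S(D) = 101 + D
l = 120190
S(-209) + l = (101 - 209) + 120190 = -108 + 120190 = 120082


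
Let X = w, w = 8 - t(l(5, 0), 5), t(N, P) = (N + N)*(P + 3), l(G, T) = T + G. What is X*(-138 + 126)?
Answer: 864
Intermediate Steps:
l(G, T) = G + T
t(N, P) = 2*N*(3 + P) (t(N, P) = (2*N)*(3 + P) = 2*N*(3 + P))
w = -72 (w = 8 - 2*(5 + 0)*(3 + 5) = 8 - 2*5*8 = 8 - 1*80 = 8 - 80 = -72)
X = -72
X*(-138 + 126) = -72*(-138 + 126) = -72*(-12) = 864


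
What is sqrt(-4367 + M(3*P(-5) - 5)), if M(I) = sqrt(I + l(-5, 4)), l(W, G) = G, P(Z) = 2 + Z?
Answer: sqrt(-4367 + I*sqrt(10)) ≈ 0.0239 + 66.083*I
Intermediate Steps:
M(I) = sqrt(4 + I) (M(I) = sqrt(I + 4) = sqrt(4 + I))
sqrt(-4367 + M(3*P(-5) - 5)) = sqrt(-4367 + sqrt(4 + (3*(2 - 5) - 5))) = sqrt(-4367 + sqrt(4 + (3*(-3) - 5))) = sqrt(-4367 + sqrt(4 + (-9 - 5))) = sqrt(-4367 + sqrt(4 - 14)) = sqrt(-4367 + sqrt(-10)) = sqrt(-4367 + I*sqrt(10))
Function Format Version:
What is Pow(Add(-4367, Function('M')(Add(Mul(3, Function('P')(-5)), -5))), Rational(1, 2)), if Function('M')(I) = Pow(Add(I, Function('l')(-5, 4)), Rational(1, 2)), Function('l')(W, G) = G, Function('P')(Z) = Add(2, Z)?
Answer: Pow(Add(-4367, Mul(I, Pow(10, Rational(1, 2)))), Rational(1, 2)) ≈ Add(0.0239, Mul(66.083, I))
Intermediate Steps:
Function('M')(I) = Pow(Add(4, I), Rational(1, 2)) (Function('M')(I) = Pow(Add(I, 4), Rational(1, 2)) = Pow(Add(4, I), Rational(1, 2)))
Pow(Add(-4367, Function('M')(Add(Mul(3, Function('P')(-5)), -5))), Rational(1, 2)) = Pow(Add(-4367, Pow(Add(4, Add(Mul(3, Add(2, -5)), -5)), Rational(1, 2))), Rational(1, 2)) = Pow(Add(-4367, Pow(Add(4, Add(Mul(3, -3), -5)), Rational(1, 2))), Rational(1, 2)) = Pow(Add(-4367, Pow(Add(4, Add(-9, -5)), Rational(1, 2))), Rational(1, 2)) = Pow(Add(-4367, Pow(Add(4, -14), Rational(1, 2))), Rational(1, 2)) = Pow(Add(-4367, Pow(-10, Rational(1, 2))), Rational(1, 2)) = Pow(Add(-4367, Mul(I, Pow(10, Rational(1, 2)))), Rational(1, 2))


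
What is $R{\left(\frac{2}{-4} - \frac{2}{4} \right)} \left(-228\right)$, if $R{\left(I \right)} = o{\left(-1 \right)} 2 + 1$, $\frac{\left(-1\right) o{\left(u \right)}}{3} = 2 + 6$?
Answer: $10716$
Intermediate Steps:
$o{\left(u \right)} = -24$ ($o{\left(u \right)} = - 3 \left(2 + 6\right) = \left(-3\right) 8 = -24$)
$R{\left(I \right)} = -47$ ($R{\left(I \right)} = \left(-24\right) 2 + 1 = -48 + 1 = -47$)
$R{\left(\frac{2}{-4} - \frac{2}{4} \right)} \left(-228\right) = \left(-47\right) \left(-228\right) = 10716$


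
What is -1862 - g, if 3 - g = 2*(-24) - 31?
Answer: -1944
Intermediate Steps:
g = 82 (g = 3 - (2*(-24) - 31) = 3 - (-48 - 31) = 3 - 1*(-79) = 3 + 79 = 82)
-1862 - g = -1862 - 1*82 = -1862 - 82 = -1944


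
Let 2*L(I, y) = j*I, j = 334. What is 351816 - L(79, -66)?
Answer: 338623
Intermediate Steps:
L(I, y) = 167*I (L(I, y) = (334*I)/2 = 167*I)
351816 - L(79, -66) = 351816 - 167*79 = 351816 - 1*13193 = 351816 - 13193 = 338623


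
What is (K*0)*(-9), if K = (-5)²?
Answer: 0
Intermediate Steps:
K = 25
(K*0)*(-9) = (25*0)*(-9) = 0*(-9) = 0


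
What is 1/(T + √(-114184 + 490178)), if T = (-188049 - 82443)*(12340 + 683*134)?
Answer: -14046920052/394631925894559177411 - √375994/789263851789118354822 ≈ -3.5595e-11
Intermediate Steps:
T = -28093840104 (T = -270492*(12340 + 91522) = -270492*103862 = -28093840104)
1/(T + √(-114184 + 490178)) = 1/(-28093840104 + √(-114184 + 490178)) = 1/(-28093840104 + √375994)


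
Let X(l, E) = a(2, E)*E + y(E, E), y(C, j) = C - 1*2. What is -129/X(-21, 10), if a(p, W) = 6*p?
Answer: -129/128 ≈ -1.0078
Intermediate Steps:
y(C, j) = -2 + C (y(C, j) = C - 2 = -2 + C)
X(l, E) = -2 + 13*E (X(l, E) = (6*2)*E + (-2 + E) = 12*E + (-2 + E) = -2 + 13*E)
-129/X(-21, 10) = -129/(-2 + 13*10) = -129/(-2 + 130) = -129/128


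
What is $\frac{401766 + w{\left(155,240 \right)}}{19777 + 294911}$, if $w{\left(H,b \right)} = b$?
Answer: $\frac{6091}{4768} \approx 1.2775$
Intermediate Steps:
$\frac{401766 + w{\left(155,240 \right)}}{19777 + 294911} = \frac{401766 + 240}{19777 + 294911} = \frac{402006}{314688} = 402006 \cdot \frac{1}{314688} = \frac{6091}{4768}$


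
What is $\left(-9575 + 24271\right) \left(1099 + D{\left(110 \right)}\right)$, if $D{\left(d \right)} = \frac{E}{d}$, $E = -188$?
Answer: $\frac{80628936}{5} \approx 1.6126 \cdot 10^{7}$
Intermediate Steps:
$D{\left(d \right)} = - \frac{188}{d}$
$\left(-9575 + 24271\right) \left(1099 + D{\left(110 \right)}\right) = \left(-9575 + 24271\right) \left(1099 - \frac{188}{110}\right) = 14696 \left(1099 - \frac{94}{55}\right) = 14696 \cdot \frac{60351}{55} = \frac{80628936}{5}$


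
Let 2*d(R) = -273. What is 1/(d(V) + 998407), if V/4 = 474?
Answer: 2/1996541 ≈ 1.0017e-6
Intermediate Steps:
V = 1896 (V = 4*474 = 1896)
d(R) = -273/2 (d(R) = (1/2)*(-273) = -273/2)
1/(d(V) + 998407) = 1/(-273/2 + 998407) = 1/(1996541/2) = 2/1996541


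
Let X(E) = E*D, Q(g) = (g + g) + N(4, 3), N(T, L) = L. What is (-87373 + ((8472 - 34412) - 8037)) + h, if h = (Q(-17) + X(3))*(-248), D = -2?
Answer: -112174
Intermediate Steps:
Q(g) = 3 + 2*g (Q(g) = (g + g) + 3 = 2*g + 3 = 3 + 2*g)
X(E) = -2*E (X(E) = E*(-2) = -2*E)
h = 9176 (h = ((3 + 2*(-17)) - 2*3)*(-248) = ((3 - 34) - 6)*(-248) = (-31 - 6)*(-248) = -37*(-248) = 9176)
(-87373 + ((8472 - 34412) - 8037)) + h = (-87373 + ((8472 - 34412) - 8037)) + 9176 = (-87373 + (-25940 - 8037)) + 9176 = (-87373 - 33977) + 9176 = -121350 + 9176 = -112174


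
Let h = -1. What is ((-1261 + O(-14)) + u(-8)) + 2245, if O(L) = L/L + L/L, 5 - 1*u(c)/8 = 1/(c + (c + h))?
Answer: 17450/17 ≈ 1026.5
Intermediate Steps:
u(c) = 40 - 8/(-1 + 2*c) (u(c) = 40 - 8/(c + (c - 1)) = 40 - 8/(c + (-1 + c)) = 40 - 8/(-1 + 2*c))
O(L) = 2 (O(L) = 1 + 1 = 2)
((-1261 + O(-14)) + u(-8)) + 2245 = ((-1261 + 2) + 16*(-3 + 5*(-8))/(-1 + 2*(-8))) + 2245 = (-1259 + 16*(-3 - 40)/(-1 - 16)) + 2245 = (-1259 + 16*(-43)/(-17)) + 2245 = (-1259 + 16*(-1/17)*(-43)) + 2245 = (-1259 + 688/17) + 2245 = -20715/17 + 2245 = 17450/17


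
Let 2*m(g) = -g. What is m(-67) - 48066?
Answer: -96065/2 ≈ -48033.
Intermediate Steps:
m(g) = -g/2 (m(g) = (-g)/2 = -g/2)
m(-67) - 48066 = -1/2*(-67) - 48066 = 67/2 - 48066 = -96065/2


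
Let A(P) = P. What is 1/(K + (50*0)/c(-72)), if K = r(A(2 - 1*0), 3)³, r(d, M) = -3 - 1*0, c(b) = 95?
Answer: -1/27 ≈ -0.037037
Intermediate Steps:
r(d, M) = -3 (r(d, M) = -3 + 0 = -3)
K = -27 (K = (-3)³ = -27)
1/(K + (50*0)/c(-72)) = 1/(-27 + (50*0)/95) = 1/(-27 + 0*(1/95)) = 1/(-27 + 0) = 1/(-27) = -1/27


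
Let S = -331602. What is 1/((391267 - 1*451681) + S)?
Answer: -1/392016 ≈ -2.5509e-6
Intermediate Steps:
1/((391267 - 1*451681) + S) = 1/((391267 - 1*451681) - 331602) = 1/((391267 - 451681) - 331602) = 1/(-60414 - 331602) = 1/(-392016) = -1/392016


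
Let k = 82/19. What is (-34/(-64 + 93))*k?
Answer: -2788/551 ≈ -5.0599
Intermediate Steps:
k = 82/19 (k = 82*(1/19) = 82/19 ≈ 4.3158)
(-34/(-64 + 93))*k = (-34/(-64 + 93))*(82/19) = (-34/29)*(82/19) = ((1/29)*(-34))*(82/19) = -34/29*82/19 = -2788/551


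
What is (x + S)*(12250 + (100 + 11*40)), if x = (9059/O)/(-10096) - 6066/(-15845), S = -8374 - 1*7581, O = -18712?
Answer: -61082770244423840527/299337959744 ≈ -2.0406e+8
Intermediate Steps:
S = -15955 (S = -8374 - 7581 = -15955)
x = 1146110131087/2993379597440 (x = (9059/(-18712))/(-10096) - 6066/(-15845) = (9059*(-1/18712))*(-1/10096) - 6066*(-1/15845) = -9059/18712*(-1/10096) + 6066/15845 = 9059/188916352 + 6066/15845 = 1146110131087/2993379597440 ≈ 0.38288)
(x + S)*(12250 + (100 + 11*40)) = (1146110131087/2993379597440 - 15955)*(12250 + (100 + 11*40)) = -47758225367024113*(12250 + (100 + 440))/2993379597440 = -47758225367024113*(12250 + 540)/2993379597440 = -47758225367024113/2993379597440*12790 = -61082770244423840527/299337959744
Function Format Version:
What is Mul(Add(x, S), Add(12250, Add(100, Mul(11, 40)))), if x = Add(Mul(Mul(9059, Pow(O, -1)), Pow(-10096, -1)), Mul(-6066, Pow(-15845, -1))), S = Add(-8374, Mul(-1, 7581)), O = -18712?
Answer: Rational(-61082770244423840527, 299337959744) ≈ -2.0406e+8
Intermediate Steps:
S = -15955 (S = Add(-8374, -7581) = -15955)
x = Rational(1146110131087, 2993379597440) (x = Add(Mul(Mul(9059, Pow(-18712, -1)), Pow(-10096, -1)), Mul(-6066, Pow(-15845, -1))) = Add(Mul(Mul(9059, Rational(-1, 18712)), Rational(-1, 10096)), Mul(-6066, Rational(-1, 15845))) = Add(Mul(Rational(-9059, 18712), Rational(-1, 10096)), Rational(6066, 15845)) = Add(Rational(9059, 188916352), Rational(6066, 15845)) = Rational(1146110131087, 2993379597440) ≈ 0.38288)
Mul(Add(x, S), Add(12250, Add(100, Mul(11, 40)))) = Mul(Add(Rational(1146110131087, 2993379597440), -15955), Add(12250, Add(100, Mul(11, 40)))) = Mul(Rational(-47758225367024113, 2993379597440), Add(12250, Add(100, 440))) = Mul(Rational(-47758225367024113, 2993379597440), Add(12250, 540)) = Mul(Rational(-47758225367024113, 2993379597440), 12790) = Rational(-61082770244423840527, 299337959744)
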